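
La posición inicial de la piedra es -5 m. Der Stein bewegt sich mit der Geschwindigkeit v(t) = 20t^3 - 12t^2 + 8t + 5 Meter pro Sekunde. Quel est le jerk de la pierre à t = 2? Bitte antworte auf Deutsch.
Wir müssen unsere Gleichung für die Geschwindigkeit v(t) = 20·t^3 - 12·t^2 + 8·t + 5 2-mal ableiten. Die Ableitung von der Geschwindigkeit ergibt die Beschleunigung: a(t) = 60·t^2 - 24·t + 8. Durch Ableiten von der Beschleunigung erhalten wir den Ruck: j(t) = 120·t - 24. Wir haben den Ruck j(t) = 120·t - 24. Durch Einsetzen von t = 2: j(2) = 216.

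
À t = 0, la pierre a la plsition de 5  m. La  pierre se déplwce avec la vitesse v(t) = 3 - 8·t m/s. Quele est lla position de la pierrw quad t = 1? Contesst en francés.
Pour résoudre ceci, nous devons prendre 1 intégrale de notre équation de la vitesse v(t) = 3 - 8·t. L'intégrale de la vitesse est la position. En utilisant x(0) = 5, nous obtenons x(t) = -4·t^2 + 3·t + 5. Nous avons la position x(t) = -4·t^2 + 3·t + 5. En substituant t = 1: x(1) = 4.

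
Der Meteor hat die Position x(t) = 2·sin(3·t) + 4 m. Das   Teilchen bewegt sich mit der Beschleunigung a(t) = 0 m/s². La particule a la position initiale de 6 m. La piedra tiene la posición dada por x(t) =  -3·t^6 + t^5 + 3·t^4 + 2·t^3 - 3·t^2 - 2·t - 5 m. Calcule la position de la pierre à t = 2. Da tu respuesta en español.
Usando x(t) = -3·t^6 + t^5 + 3·t^4 + 2·t^3 - 3·t^2 - 2·t - 5 y sustituyendo t = 2, encontramos x = -117.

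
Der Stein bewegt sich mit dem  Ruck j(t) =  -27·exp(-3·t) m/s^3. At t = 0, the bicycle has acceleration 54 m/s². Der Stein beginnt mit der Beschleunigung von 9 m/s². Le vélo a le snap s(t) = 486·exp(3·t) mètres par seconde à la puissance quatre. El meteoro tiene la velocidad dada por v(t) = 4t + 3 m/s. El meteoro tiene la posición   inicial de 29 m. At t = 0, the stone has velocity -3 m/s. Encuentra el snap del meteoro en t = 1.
Partiendo de la velocidad v(t) = 4·t + 3, tomamos 3 derivadas. Derivando la velocidad, obtenemos la aceleración: a(t) = 4. Derivando la aceleración, obtenemos la sacudida: j(t) = 0. La derivada de la sacudida da el snap: s(t) = 0. De la ecuación del snap s(t) = 0, sustituimos t = 1 para obtener s = 0.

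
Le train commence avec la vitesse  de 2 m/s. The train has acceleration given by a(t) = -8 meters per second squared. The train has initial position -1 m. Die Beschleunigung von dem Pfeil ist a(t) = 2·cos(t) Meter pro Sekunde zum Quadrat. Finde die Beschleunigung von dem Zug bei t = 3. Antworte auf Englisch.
We have acceleration a(t) = -8. Substituting t = 3: a(3) = -8.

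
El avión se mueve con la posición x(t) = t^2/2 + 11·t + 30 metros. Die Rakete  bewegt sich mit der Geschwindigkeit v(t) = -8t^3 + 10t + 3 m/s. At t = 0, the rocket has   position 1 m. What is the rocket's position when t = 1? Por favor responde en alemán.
Um dies zu lösen, müssen wir 1 Integral unserer Gleichung für die Geschwindigkeit v(t) = -8·t^3 + 10·t + 3 finden. Mit ∫v(t)dt und Anwendung von x(0) = 1, finden wir x(t) = -2·t^4 + 5·t^2 + 3·t + 1. Aus der Gleichung für die Position x(t) = -2·t^4 + 5·t^2 + 3·t + 1, setzen wir t = 1 ein und erhalten x = 7.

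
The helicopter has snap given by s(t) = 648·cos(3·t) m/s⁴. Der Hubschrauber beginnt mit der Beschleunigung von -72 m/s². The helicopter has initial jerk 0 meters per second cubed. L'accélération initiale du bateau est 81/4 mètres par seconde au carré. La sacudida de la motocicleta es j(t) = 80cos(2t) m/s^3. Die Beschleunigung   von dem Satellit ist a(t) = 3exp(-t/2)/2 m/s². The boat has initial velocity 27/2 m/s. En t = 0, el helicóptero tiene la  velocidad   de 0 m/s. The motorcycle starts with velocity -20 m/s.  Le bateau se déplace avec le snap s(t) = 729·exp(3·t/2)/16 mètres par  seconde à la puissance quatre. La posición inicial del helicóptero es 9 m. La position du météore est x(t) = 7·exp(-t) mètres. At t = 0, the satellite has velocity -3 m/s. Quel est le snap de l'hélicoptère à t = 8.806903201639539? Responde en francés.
Nous avons le snap s(t) = 648·cos(3·t). En substituant t = 8.806903201639539: s(8.806903201639539) = 180.838887459386.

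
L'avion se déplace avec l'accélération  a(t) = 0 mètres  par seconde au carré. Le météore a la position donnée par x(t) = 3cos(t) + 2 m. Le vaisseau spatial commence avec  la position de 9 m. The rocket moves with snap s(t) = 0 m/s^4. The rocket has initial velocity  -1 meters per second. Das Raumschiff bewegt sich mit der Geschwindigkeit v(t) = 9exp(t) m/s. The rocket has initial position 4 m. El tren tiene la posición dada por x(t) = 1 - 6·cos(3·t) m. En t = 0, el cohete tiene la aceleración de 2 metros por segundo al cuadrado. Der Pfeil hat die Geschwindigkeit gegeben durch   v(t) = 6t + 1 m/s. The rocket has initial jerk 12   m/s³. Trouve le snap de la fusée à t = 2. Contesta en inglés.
Using s(t) = 0 and substituting t = 2, we find s = 0.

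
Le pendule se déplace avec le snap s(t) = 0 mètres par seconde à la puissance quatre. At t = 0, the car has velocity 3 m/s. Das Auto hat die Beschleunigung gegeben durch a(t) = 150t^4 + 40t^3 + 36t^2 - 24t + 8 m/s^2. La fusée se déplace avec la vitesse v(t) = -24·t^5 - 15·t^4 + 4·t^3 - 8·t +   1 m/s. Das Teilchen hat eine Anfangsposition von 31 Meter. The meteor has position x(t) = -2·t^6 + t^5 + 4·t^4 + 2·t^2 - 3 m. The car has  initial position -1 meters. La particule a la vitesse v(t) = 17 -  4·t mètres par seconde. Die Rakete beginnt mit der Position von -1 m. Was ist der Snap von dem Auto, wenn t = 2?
Ausgehend von der Beschleunigung a(t) = 150·t^4 + 40·t^3 + 36·t^2 - 24·t + 8, nehmen wir 2 Ableitungen. Mit d/dt von a(t) finden wir j(t) = 600·t^3 + 120·t^2 + 72·t - 24. Die Ableitung von dem Ruck ergibt den Snap: s(t) = 1800·t^2 + 240·t + 72. Aus der Gleichung für den Snap s(t) = 1800·t^2 + 240·t + 72, setzen wir t = 2 ein und erhalten s = 7752.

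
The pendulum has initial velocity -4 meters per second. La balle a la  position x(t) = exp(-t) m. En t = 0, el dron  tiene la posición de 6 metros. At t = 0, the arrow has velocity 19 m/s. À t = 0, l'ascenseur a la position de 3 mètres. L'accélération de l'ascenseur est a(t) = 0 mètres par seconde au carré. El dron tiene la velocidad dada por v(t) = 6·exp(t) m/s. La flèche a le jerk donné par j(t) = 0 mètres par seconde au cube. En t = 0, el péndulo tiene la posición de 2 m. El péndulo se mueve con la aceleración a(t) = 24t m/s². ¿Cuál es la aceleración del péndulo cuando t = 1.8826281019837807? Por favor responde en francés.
En utilisant a(t) = 24·t et en substituant t = 1.8826281019837807, nous trouvons a = 45.1830744476107.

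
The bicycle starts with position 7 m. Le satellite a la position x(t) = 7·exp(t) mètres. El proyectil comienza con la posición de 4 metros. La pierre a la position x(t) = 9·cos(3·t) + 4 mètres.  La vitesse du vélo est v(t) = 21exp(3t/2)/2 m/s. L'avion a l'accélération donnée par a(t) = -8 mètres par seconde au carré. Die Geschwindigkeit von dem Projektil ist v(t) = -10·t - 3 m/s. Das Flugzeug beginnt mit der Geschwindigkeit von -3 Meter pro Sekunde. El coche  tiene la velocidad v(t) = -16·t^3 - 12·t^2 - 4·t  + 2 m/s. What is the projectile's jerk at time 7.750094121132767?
We must differentiate our velocity equation v(t) = -10·t - 3 2 times. Taking d/dt of v(t), we find a(t) = -10. Differentiating acceleration, we get jerk: j(t) = 0. We have jerk j(t) = 0. Substituting t = 7.750094121132767: j(7.750094121132767) = 0.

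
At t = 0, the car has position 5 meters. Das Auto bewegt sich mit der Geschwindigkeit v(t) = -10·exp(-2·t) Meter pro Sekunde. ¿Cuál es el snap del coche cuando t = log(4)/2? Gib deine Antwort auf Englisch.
To solve this, we need to take 3 derivatives of our velocity equation v(t) = -10·exp(-2·t). The derivative of velocity gives acceleration: a(t) = 20·exp(-2·t). The derivative of acceleration gives jerk: j(t) = -40·exp(-2·t). Differentiating jerk, we get snap: s(t) = 80·exp(-2·t). From the given snap equation s(t) = 80·exp(-2·t), we substitute t = log(4)/2 to get s = 20.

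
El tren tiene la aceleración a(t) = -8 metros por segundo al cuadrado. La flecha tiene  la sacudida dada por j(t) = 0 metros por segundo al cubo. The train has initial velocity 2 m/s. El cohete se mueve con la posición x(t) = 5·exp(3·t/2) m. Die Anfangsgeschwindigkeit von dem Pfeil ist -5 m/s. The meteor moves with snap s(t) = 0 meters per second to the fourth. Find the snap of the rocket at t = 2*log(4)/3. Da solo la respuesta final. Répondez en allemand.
Bei t = 2*log(4)/3, s = 405/4.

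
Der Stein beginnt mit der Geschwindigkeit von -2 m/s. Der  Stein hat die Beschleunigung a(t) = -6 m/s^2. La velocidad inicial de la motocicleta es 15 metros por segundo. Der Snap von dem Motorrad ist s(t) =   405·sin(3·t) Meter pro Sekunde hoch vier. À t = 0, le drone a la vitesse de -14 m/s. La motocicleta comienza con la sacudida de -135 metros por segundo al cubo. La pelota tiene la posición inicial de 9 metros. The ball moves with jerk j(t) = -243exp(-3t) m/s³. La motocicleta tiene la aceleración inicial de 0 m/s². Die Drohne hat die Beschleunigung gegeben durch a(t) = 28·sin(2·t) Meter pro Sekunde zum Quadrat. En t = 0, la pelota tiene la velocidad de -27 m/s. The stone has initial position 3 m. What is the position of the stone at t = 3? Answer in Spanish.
Para resolver esto, necesitamos tomar 2 antiderivadas de nuestra ecuación de la aceleración a(t) = -6. La integral de la aceleración es la velocidad. Usando v(0) = -2, obtenemos v(t) = -6·t - 2. La integral de la velocidad, con x(0) = 3, da la posición: x(t) = -3·t^2 - 2·t + 3. De la ecuación de la posición x(t) = -3·t^2 - 2·t + 3, sustituimos t = 3 para obtener x = -30.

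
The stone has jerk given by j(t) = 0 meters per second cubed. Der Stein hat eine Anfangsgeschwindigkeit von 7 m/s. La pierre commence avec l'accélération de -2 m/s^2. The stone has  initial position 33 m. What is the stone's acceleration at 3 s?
To find the answer, we compute 1 antiderivative of j(t) = 0. Finding the antiderivative of j(t) and using a(0) = -2: a(t) = -2. We have acceleration a(t) = -2. Substituting t = 3: a(3) = -2.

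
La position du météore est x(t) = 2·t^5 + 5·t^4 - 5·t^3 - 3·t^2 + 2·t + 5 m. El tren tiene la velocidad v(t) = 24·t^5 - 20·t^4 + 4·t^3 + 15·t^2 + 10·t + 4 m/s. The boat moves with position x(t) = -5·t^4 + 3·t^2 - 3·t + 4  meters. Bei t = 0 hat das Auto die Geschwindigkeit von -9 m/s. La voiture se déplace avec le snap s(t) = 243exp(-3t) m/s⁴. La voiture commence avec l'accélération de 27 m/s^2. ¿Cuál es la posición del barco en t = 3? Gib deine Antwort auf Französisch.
En utilisant x(t) = -5·t^4 + 3·t^2 - 3·t + 4 et en substituant t = 3, nous trouvons x = -383.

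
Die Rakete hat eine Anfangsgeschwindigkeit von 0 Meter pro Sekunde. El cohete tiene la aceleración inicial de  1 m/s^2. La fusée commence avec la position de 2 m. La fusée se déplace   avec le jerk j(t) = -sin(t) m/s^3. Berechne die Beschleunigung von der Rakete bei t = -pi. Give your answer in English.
Starting from jerk j(t) = -sin(t), we take 1 integral. Taking ∫j(t)dt and applying a(0) = 1, we find a(t) = cos(t). From the given acceleration equation a(t) = cos(t), we substitute t = -pi to get a = -1.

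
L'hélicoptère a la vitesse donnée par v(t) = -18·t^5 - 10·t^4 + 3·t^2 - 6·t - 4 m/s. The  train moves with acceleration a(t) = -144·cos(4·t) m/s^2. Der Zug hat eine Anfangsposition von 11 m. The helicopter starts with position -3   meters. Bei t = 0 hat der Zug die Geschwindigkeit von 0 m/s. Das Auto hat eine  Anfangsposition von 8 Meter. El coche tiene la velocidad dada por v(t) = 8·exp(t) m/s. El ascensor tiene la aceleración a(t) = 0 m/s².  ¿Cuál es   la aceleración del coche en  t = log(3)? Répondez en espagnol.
Para resolver esto, necesitamos tomar 1 derivada de nuestra ecuación de la velocidad v(t) = 8·exp(t). Tomando d/dt de v(t), encontramos a(t) = 8·exp(t). Usando a(t) = 8·exp(t) y sustituyendo t = log(3), encontramos a = 24.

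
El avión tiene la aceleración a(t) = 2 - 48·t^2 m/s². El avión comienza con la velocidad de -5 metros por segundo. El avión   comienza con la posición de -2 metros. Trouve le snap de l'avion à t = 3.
Nous devons dériver notre équation de l'accélération a(t) = 2 - 48·t^2 2 fois. En dérivant l'accélération, nous obtenons le jerk: j(t) = -96·t. En dérivant le jerk, nous obtenons le snap: s(t) = -96. De l'équation du snap s(t) = -96, nous substituons t = 3 pour obtenir s = -96.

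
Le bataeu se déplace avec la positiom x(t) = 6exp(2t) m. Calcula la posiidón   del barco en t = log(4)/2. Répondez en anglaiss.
We have position x(t) = 6·exp(2·t). Substituting t = log(4)/2: x(log(4)/2) = 24.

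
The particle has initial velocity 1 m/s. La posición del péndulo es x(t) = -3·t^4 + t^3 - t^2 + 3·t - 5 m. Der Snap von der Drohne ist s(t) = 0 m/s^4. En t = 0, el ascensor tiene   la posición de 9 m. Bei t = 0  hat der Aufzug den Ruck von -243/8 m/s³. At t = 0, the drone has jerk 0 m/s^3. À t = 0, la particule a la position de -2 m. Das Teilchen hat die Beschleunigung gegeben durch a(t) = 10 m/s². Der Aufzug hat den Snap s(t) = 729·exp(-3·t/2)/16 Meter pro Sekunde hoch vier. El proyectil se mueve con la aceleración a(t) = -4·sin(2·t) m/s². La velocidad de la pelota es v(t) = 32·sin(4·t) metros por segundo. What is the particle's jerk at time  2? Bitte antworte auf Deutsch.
Wir müssen unsere Gleichung für die Beschleunigung a(t) = 10 1-mal ableiten. Mit d/dt von a(t) finden wir j(t) = 0. Aus der Gleichung für den Ruck j(t) = 0, setzen wir t = 2 ein und erhalten j = 0.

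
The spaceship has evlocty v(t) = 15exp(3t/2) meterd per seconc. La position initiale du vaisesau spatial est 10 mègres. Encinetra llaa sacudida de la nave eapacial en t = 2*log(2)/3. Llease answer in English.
To solve this, we need to take 2 derivatives of our velocity equation v(t) = 15·exp(3·t/2). Taking d/dt of v(t), we find a(t) = 45·exp(3·t/2)/2. The derivative of acceleration gives jerk: j(t) = 135·exp(3·t/2)/4. We have jerk j(t) = 135·exp(3·t/2)/4. Substituting t = 2*log(2)/3: j(2*log(2)/3) = 135/2.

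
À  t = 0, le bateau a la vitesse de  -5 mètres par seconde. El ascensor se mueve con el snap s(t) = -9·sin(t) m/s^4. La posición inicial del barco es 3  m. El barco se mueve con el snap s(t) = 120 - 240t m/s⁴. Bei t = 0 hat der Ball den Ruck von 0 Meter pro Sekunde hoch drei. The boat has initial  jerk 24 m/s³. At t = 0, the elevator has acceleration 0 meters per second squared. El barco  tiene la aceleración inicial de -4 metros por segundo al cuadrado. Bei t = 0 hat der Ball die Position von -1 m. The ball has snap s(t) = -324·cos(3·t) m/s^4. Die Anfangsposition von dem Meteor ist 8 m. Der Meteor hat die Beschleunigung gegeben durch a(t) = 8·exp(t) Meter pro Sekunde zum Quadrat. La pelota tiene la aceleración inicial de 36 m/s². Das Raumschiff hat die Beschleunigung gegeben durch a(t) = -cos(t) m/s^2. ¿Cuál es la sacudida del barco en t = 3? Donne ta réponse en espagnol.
Para resolver esto, necesitamos tomar 1 integral de nuestra ecuación del snap s(t) = 120 - 240·t. La integral del snap, con j(0) = 24, da la sacudida: j(t) = -120·t^2 + 120·t + 24. Tenemos la sacudida j(t) = -120·t^2 + 120·t + 24. Sustituyendo t = 3: j(3) = -696.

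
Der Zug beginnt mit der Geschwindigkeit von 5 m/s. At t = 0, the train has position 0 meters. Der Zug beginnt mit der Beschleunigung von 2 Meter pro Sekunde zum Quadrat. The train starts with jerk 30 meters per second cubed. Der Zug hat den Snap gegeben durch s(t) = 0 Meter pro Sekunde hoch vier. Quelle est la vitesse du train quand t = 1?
En partant du snap s(t) = 0, nous prenons 3 primitives. En prenant ∫s(t)dt et en appliquant j(0) = 30, nous trouvons j(t) = 30. La primitive du jerk est l'accélération. En utilisant a(0) = 2, nous obtenons a(t) = 30·t + 2. En intégrant l'accélération et en utilisant la condition initiale v(0) = 5, nous obtenons v(t) = 15·t^2 + 2·t + 5. Nous avons la vitesse v(t) = 15·t^2 + 2·t + 5. En substituant t = 1: v(1) = 22.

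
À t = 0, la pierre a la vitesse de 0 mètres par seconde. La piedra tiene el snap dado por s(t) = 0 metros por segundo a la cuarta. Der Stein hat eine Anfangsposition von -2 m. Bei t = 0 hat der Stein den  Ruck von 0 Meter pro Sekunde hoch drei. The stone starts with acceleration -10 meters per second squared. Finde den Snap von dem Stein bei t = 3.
Mit s(t) = 0 und Einsetzen von t = 3, finden wir s = 0.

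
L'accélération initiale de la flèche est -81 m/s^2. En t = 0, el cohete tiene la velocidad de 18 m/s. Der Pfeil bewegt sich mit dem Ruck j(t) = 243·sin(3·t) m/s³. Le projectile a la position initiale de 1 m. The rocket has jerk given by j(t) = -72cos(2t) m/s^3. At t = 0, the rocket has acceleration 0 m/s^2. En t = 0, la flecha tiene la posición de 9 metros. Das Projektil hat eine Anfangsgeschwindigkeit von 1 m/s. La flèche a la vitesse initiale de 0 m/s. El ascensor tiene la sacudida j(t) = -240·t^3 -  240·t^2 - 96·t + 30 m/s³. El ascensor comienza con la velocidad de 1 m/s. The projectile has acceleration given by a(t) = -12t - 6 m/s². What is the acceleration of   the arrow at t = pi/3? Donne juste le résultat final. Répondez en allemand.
Bei t = pi/3, a = 81.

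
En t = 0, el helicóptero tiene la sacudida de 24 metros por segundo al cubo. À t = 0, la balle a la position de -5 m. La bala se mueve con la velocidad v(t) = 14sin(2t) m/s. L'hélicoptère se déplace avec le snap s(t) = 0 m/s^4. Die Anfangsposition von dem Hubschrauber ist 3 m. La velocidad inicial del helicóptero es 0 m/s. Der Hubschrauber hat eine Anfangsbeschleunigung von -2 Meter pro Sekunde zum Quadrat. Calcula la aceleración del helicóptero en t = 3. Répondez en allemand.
Um dies zu lösen, müssen wir 2 Stammfunktionen unserer Gleichung für den Snap s(t) = 0 finden. Mit ∫s(t)dt und Anwendung von j(0) = 24, finden wir j(t) = 24. Das Integral von dem Ruck ist die Beschleunigung. Mit a(0) = -2 erhalten wir a(t) = 24·t - 2. Wir haben die Beschleunigung a(t) = 24·t - 2. Durch Einsetzen von t = 3: a(3) = 70.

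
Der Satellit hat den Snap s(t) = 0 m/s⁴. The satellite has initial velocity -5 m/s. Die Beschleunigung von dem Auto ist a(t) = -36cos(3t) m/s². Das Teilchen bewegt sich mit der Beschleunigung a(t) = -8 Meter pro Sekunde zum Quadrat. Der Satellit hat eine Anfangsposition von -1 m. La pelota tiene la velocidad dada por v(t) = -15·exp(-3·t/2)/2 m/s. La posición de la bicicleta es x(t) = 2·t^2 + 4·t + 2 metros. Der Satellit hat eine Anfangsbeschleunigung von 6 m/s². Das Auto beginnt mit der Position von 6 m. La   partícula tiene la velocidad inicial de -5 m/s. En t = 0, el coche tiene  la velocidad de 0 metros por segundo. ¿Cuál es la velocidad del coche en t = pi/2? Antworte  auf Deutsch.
Wir müssen unsere Gleichung für die Beschleunigung a(t) = -36·cos(3·t) 1-mal integrieren. Mit ∫a(t)dt und Anwendung von v(0) = 0, finden wir v(t) = -12·sin(3·t). Wir haben die Geschwindigkeit v(t) = -12·sin(3·t). Durch Einsetzen von t = pi/2: v(pi/2) = 12.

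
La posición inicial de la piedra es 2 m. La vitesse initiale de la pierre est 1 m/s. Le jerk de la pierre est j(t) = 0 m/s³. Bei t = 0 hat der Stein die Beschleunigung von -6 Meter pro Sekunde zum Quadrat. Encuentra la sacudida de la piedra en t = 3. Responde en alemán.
Wir haben den Ruck j(t) = 0. Durch Einsetzen von t = 3: j(3) = 0.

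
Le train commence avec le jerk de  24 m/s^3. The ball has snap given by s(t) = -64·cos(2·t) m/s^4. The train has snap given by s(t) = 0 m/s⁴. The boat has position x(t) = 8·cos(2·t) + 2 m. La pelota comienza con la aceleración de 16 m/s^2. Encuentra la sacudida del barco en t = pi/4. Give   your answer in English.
To solve this, we need to take 3 derivatives of our position equation x(t) = 8·cos(2·t) + 2. Differentiating position, we get velocity: v(t) = -16·sin(2·t). Differentiating velocity, we get acceleration: a(t) = -32·cos(2·t). The derivative of acceleration gives jerk: j(t) = 64·sin(2·t). From the given jerk equation j(t) = 64·sin(2·t), we substitute t = pi/4 to get j = 64.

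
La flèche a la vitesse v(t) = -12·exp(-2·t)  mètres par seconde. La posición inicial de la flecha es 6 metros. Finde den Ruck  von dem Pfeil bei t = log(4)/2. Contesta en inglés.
To solve this, we need to take 2 derivatives of our velocity equation v(t) = -12·exp(-2·t). The derivative of velocity gives acceleration: a(t) = 24·exp(-2·t). Differentiating acceleration, we get jerk: j(t) = -48·exp(-2·t). We have jerk j(t) = -48·exp(-2·t). Substituting t = log(4)/2: j(log(4)/2) = -12.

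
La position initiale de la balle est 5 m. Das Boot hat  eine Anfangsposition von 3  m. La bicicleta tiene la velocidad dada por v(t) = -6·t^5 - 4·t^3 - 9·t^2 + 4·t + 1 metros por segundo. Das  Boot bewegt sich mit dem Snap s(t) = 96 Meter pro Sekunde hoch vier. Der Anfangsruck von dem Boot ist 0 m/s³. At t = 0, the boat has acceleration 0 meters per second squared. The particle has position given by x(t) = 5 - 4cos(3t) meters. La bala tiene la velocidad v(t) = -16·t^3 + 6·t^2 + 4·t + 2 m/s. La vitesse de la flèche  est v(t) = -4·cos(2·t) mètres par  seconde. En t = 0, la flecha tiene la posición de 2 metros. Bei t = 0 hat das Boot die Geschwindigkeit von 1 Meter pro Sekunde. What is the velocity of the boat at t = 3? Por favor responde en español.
Necesitamos integrar nuestra ecuación del snap s(t) = 96 3 veces. La antiderivada del snap es la sacudida. Usando j(0) = 0, obtenemos j(t) = 96·t. Integrando la sacudida y usando la condición inicial a(0) = 0, obtenemos a(t) = 48·t^2. La integral de la aceleración, con v(0) = 1, da la velocidad: v(t) = 16·t^3 + 1. De la ecuación de la velocidad v(t) = 16·t^3 + 1, sustituimos t = 3 para obtener v = 433.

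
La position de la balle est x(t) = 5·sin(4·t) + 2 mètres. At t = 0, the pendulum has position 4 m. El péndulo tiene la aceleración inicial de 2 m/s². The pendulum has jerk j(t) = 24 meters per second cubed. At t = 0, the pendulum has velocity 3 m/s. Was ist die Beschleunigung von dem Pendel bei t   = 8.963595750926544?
Um dies zu lösen, müssen wir 1 Integral unserer Gleichung für den Ruck j(t) = 24 finden. Die Stammfunktion von dem Ruck, mit a(0) = 2, ergibt die Beschleunigung: a(t) = 24·t + 2. Wir haben die Beschleunigung a(t) = 24·t + 2. Durch Einsetzen von t = 8.963595750926544: a(8.963595750926544) = 217.126298022237.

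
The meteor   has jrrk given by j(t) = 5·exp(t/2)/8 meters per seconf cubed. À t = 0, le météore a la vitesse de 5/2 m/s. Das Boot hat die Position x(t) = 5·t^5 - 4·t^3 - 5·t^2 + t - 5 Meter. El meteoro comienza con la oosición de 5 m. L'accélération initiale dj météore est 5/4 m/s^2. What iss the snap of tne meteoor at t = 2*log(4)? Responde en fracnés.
En partant du jerk j(t) = 5·exp(t/2)/8, nous prenons 1 dérivée. En dérivant le jerk, nous obtenons le snap: s(t) = 5·exp(t/2)/16. Nous avons le snap s(t) = 5·exp(t/2)/16. En substituant t = 2*log(4): s(2*log(4)) = 5/4.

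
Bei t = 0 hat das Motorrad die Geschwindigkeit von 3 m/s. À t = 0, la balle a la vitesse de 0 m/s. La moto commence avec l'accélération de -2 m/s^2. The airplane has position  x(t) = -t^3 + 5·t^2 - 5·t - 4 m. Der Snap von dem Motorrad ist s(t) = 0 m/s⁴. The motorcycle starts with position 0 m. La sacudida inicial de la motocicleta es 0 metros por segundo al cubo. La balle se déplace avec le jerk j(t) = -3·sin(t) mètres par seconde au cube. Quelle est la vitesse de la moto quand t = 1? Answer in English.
To solve this, we need to take 3 integrals of our snap equation s(t) = 0. Taking ∫s(t)dt and applying j(0) = 0, we find j(t) = 0. The integral of jerk is acceleration. Using a(0) = -2, we get a(t) = -2. Taking ∫a(t)dt and applying v(0) = 3, we find v(t) = 3 - 2·t. From the given velocity equation v(t) = 3 - 2·t, we substitute t = 1 to get v = 1.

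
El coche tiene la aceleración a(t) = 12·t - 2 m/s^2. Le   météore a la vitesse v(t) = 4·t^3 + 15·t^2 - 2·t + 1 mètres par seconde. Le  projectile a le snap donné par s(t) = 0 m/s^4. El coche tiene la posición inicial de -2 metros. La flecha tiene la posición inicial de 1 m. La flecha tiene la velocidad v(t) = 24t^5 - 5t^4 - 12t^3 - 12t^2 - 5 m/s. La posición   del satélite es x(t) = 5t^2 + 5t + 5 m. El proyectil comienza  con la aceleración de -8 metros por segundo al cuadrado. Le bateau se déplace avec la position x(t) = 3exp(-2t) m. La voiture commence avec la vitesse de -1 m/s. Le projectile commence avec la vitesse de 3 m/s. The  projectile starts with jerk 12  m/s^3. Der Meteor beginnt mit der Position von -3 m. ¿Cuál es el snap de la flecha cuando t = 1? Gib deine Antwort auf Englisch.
We must differentiate our velocity equation v(t) = 24·t^5 - 5·t^4 - 12·t^3 - 12·t^2 - 5 3 times. The derivative of velocity gives acceleration: a(t) = 120·t^4 - 20·t^3 - 36·t^2 - 24·t. Differentiating acceleration, we get jerk: j(t) = 480·t^3 - 60·t^2 - 72·t - 24. Taking d/dt of j(t), we find s(t) = 1440·t^2 - 120·t - 72. We have snap s(t) = 1440·t^2 - 120·t - 72. Substituting t = 1: s(1) = 1248.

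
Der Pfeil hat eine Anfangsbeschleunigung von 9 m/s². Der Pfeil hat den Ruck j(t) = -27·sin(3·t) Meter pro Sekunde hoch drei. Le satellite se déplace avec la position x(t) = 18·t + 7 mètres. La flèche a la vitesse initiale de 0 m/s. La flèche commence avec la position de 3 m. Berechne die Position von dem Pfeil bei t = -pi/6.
Um dies zu lösen, müssen wir 3 Stammfunktionen unserer Gleichung für den Ruck j(t) = -27·sin(3·t) finden. Das Integral von dem Ruck, mit a(0) = 9, ergibt die Beschleunigung: a(t) = 9·cos(3·t). Die Stammfunktion von der Beschleunigung, mit v(0) = 0, ergibt die Geschwindigkeit: v(t) = 3·sin(3·t). Durch Integration von der Geschwindigkeit und Verwendung der Anfangsbedingung x(0) = 3, erhalten wir x(t) = 4 - cos(3·t). Wir haben die Position x(t) = 4 - cos(3·t). Durch Einsetzen von t = -pi/6: x(-pi/6) = 4.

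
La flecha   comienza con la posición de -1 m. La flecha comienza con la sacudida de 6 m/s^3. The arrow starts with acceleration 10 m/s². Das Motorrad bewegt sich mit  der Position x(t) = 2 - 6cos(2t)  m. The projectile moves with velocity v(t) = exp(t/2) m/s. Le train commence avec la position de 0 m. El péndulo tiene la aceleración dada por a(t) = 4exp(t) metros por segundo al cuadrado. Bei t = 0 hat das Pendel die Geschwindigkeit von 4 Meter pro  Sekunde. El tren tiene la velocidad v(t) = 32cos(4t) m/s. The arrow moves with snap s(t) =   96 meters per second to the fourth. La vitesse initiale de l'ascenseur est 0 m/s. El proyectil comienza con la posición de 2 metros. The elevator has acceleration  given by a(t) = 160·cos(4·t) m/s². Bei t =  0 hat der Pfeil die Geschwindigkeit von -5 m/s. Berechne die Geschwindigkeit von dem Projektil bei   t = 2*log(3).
Mit v(t) = exp(t/2) und Einsetzen von t = 2*log(3), finden wir v = 3.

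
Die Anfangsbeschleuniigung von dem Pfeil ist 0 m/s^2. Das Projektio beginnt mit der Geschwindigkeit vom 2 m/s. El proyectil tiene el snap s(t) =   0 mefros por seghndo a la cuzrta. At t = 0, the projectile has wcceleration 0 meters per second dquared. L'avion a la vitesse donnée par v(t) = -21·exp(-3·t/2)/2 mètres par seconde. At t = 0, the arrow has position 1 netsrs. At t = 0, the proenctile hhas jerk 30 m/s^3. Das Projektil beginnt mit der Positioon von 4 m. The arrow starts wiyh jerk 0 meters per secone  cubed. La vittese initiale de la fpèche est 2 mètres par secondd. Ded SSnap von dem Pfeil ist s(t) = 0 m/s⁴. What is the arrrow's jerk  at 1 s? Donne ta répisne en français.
Nous devons intégrer notre équation du snap s(t) = 0 1 fois. La primitive du snap, avec j(0) = 0, donne le jerk: j(t) = 0. Nous avons le jerk j(t) = 0. En substituant t = 1: j(1) = 0.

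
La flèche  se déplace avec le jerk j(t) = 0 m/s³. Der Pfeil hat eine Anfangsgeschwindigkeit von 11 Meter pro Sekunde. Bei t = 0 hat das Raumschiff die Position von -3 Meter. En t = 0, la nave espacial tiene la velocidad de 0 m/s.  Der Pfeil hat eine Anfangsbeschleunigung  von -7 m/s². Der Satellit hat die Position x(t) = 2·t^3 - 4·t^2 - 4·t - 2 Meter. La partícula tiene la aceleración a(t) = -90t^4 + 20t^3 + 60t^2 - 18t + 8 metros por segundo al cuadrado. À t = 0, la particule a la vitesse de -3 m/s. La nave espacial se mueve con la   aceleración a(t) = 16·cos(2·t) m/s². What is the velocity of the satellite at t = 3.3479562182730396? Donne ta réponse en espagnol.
Debemos derivar nuestra ecuación de la posición x(t) = 2·t^3 - 4·t^2 - 4·t - 2 1 vez. Tomando d/dt de x(t), encontramos v(t) = 6·t^2 - 8·t - 4. De la ecuación de la velocidad v(t) = 6·t^2 - 8·t - 4, sustituimos t = 3.3479562182730396 para obtener v = 36.4692152906544.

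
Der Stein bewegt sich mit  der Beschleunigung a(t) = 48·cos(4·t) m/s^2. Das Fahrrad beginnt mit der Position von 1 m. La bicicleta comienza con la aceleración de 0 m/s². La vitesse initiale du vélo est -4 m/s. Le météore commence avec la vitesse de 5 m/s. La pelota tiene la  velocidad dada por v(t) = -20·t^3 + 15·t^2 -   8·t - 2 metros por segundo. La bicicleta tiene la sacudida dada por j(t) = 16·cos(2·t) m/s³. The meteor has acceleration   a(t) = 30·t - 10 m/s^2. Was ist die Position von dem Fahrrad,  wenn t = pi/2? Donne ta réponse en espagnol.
Necesitamos integrar nuestra ecuación de la sacudida j(t) = 16·cos(2·t) 3 veces. Tomando ∫j(t)dt y aplicando a(0) = 0, encontramos a(t) = 8·sin(2·t). Integrando la aceleración y usando la condición inicial v(0) = -4, obtenemos v(t) = -4·cos(2·t). La antiderivada de la velocidad es la posición. Usando x(0) = 1, obtenemos x(t) = 1 - 2·sin(2·t). Tenemos la posición x(t) = 1 - 2·sin(2·t). Sustituyendo t = pi/2: x(pi/2) = 1.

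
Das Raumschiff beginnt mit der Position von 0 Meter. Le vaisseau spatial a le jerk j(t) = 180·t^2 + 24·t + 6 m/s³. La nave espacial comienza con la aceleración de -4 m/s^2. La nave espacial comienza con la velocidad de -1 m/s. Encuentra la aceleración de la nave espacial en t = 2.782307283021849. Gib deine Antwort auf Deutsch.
Um dies zu lösen, müssen wir 1 Stammfunktion unserer Gleichung für den Ruck j(t) = 180·t^2 + 24·t + 6 finden. Das Integral von dem Ruck ist die Beschleunigung. Mit a(0) = -4 erhalten wir a(t) = 60·t^3 + 12·t^2 + 6·t - 4. Aus der Gleichung für die Beschleunigung a(t) = 60·t^3 + 12·t^2 + 6·t - 4, setzen wir t = 2.782307283021849 ein und erhalten a = 1397.89812324697.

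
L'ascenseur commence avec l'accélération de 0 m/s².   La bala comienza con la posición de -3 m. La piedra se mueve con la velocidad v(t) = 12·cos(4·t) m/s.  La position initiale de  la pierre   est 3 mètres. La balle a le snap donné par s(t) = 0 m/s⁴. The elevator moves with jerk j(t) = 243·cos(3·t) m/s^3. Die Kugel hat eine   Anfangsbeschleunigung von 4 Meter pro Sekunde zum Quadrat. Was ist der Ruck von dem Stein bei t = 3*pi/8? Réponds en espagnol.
Para resolver esto, necesitamos tomar 2 derivadas de nuestra ecuación de la velocidad v(t) = 12·cos(4·t). La derivada de la velocidad da la aceleración: a(t) = -48·sin(4·t). La derivada de la aceleración da la sacudida: j(t) = -192·cos(4·t). Tenemos la sacudida j(t) = -192·cos(4·t). Sustituyendo t = 3*pi/8: j(3*pi/8) = 0.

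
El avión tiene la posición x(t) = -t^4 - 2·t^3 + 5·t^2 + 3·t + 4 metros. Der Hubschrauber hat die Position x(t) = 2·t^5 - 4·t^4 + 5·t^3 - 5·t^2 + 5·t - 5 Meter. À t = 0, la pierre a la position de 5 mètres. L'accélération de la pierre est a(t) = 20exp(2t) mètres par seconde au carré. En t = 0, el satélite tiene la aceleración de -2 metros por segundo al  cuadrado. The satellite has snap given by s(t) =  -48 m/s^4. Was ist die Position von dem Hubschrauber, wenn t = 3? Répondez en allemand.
Wir haben die Position x(t) = 2·t^5 - 4·t^4 + 5·t^3 - 5·t^2 + 5·t - 5. Durch Einsetzen von t = 3: x(3) = 262.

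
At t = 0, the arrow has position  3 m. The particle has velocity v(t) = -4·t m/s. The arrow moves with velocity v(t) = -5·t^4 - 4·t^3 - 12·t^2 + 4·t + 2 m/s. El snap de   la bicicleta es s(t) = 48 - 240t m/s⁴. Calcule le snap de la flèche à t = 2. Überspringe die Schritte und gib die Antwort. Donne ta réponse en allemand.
s(2) = -264.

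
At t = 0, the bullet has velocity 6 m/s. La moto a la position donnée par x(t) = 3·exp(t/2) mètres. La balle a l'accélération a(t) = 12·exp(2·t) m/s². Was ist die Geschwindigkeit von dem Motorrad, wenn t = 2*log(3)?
Um dies zu lösen, müssen wir 1 Ableitung unserer Gleichung für die Position x(t) = 3·exp(t/2) nehmen. Durch Ableiten von der Position erhalten wir die Geschwindigkeit: v(t) = 3·exp(t/2)/2. Mit v(t) = 3·exp(t/2)/2 und Einsetzen von t = 2*log(3), finden wir v = 9/2.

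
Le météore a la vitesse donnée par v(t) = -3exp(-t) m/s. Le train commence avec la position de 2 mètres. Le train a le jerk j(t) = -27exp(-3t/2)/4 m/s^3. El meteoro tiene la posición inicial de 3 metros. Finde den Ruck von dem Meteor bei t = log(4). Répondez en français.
Nous devons dériver notre équation de la vitesse v(t) = -3·exp(-t) 2 fois. En prenant d/dt de v(t), nous trouvons a(t) = 3·exp(-t). En prenant d/dt de a(t), nous trouvons j(t) = -3·exp(-t). Nous avons le jerk j(t) = -3·exp(-t). En substituant t = log(4): j(log(4)) = -3/4.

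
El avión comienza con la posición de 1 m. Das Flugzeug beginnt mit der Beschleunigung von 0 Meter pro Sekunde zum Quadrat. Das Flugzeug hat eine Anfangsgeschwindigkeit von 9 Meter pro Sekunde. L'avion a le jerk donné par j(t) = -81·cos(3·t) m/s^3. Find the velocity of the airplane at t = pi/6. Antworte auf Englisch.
We need to integrate our jerk equation j(t) = -81·cos(3·t) 2 times. The antiderivative of jerk is acceleration. Using a(0) = 0, we get a(t) = -27·sin(3·t). Integrating acceleration and using the initial condition v(0) = 9, we get v(t) = 9·cos(3·t). From the given velocity equation v(t) = 9·cos(3·t), we substitute t = pi/6 to get v = 0.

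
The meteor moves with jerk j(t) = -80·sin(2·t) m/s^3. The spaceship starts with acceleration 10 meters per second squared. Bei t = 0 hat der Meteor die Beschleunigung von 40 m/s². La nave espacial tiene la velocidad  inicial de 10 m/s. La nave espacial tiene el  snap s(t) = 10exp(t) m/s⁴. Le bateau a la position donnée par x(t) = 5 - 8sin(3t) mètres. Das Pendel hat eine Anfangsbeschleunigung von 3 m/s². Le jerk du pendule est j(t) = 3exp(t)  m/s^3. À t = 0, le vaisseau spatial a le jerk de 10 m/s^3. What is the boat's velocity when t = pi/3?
Starting from position x(t) = 5 - 8·sin(3·t), we take 1 derivative. The derivative of position gives velocity: v(t) = -24·cos(3·t). From the given velocity equation v(t) = -24·cos(3·t), we substitute t = pi/3 to get v = 24.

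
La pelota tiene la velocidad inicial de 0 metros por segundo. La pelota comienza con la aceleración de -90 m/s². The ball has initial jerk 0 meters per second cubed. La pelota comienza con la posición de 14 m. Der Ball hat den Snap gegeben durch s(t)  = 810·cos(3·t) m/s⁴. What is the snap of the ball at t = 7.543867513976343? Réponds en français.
De l'équation du snap s(t) = 810·cos(3·t), nous substituons t = 7.543867513976343 pour obtenir s = -649.477900355025.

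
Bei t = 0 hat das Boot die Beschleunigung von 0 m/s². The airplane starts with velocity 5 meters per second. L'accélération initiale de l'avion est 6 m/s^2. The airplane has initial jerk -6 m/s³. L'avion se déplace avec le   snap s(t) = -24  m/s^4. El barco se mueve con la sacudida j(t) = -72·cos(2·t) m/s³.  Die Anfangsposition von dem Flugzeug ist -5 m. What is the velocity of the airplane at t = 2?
To solve this, we need to take 3 integrals of our snap equation s(t) = -24. The integral of snap, with j(0) = -6, gives jerk: j(t) = -24·t - 6. Taking ∫j(t)dt and applying a(0) = 6, we find a(t) = -12·t^2 - 6·t + 6. Integrating acceleration and using the initial condition v(0) = 5, we get v(t) = -4·t^3 - 3·t^2 + 6·t + 5. Using v(t) = -4·t^3 - 3·t^2 + 6·t + 5 and substituting t = 2, we find v = -27.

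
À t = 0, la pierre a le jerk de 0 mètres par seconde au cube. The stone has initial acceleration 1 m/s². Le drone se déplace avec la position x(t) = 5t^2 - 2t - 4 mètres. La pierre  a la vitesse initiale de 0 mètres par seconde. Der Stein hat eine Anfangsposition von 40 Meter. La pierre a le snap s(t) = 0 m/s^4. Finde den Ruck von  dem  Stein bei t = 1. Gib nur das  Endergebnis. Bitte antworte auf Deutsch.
j(1) = 0.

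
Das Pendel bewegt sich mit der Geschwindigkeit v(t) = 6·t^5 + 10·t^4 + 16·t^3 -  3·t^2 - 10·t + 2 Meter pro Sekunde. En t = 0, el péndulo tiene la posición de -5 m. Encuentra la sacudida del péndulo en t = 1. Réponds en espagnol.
Partiendo de la velocidad v(t) = 6·t^5 + 10·t^4 + 16·t^3 - 3·t^2 - 10·t + 2, tomamos 2 derivadas. Derivando la velocidad, obtenemos la aceleración: a(t) = 30·t^4 + 40·t^3 + 48·t^2 - 6·t - 10. La derivada de la aceleración da la sacudida: j(t) = 120·t^3 + 120·t^2 + 96·t - 6. Usando j(t) = 120·t^3 + 120·t^2 + 96·t - 6 y sustituyendo t = 1, encontramos j = 330.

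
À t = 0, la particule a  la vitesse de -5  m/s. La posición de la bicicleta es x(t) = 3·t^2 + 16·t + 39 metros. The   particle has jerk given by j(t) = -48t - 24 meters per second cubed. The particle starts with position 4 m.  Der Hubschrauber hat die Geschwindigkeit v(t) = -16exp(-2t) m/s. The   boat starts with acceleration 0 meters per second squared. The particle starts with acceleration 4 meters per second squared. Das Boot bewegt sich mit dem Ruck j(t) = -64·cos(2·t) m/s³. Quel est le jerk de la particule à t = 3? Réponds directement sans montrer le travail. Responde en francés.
Le jerk à t = 3 est j = -168.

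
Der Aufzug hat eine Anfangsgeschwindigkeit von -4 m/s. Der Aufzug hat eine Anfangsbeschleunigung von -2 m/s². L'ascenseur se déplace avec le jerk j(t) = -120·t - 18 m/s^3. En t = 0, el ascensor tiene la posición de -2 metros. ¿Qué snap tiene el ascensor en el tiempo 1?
Debemos derivar nuestra ecuación de la sacudida j(t) = -120·t - 18 1 vez. Derivando la sacudida, obtenemos el snap: s(t) = -120. De la ecuación del snap s(t) = -120, sustituimos t = 1 para obtener s = -120.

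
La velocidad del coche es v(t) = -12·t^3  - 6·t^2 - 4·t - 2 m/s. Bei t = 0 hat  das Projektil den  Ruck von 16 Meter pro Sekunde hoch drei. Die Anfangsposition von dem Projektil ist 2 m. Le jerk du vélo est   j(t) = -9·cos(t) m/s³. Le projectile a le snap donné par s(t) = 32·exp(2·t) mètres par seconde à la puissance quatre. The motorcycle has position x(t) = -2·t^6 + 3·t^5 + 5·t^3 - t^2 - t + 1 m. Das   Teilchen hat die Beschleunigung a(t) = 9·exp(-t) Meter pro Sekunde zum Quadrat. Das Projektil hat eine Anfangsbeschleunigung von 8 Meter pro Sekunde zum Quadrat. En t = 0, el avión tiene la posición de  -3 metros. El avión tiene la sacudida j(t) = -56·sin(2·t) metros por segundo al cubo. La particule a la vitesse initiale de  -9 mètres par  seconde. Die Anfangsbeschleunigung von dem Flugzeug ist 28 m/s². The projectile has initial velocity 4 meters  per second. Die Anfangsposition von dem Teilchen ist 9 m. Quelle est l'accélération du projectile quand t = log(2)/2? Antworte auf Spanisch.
Para resolver esto, necesitamos tomar 2 integrales de nuestra ecuación del snap s(t) = 32·exp(2·t). La integral del snap es la sacudida. Usando j(0) = 16, obtenemos j(t) = 16·exp(2·t). La antiderivada de la sacudida, con a(0) = 8, da la aceleración: a(t) = 8·exp(2·t). Usando a(t) = 8·exp(2·t) y sustituyendo t = log(2)/2, encontramos a = 16.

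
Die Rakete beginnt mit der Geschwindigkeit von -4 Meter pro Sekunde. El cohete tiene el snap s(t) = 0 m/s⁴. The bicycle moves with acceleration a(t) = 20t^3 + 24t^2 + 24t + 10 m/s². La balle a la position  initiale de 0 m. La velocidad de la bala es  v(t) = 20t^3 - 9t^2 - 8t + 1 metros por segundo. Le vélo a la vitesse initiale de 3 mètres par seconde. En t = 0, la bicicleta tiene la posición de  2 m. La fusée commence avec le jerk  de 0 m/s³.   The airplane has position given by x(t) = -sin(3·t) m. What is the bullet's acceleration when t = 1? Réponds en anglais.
We must differentiate our velocity equation v(t) = 20·t^3 - 9·t^2 - 8·t + 1 1 time. Taking d/dt of v(t), we find a(t) = 60·t^2 - 18·t - 8. Using a(t) = 60·t^2 - 18·t - 8 and substituting t = 1, we find a = 34.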